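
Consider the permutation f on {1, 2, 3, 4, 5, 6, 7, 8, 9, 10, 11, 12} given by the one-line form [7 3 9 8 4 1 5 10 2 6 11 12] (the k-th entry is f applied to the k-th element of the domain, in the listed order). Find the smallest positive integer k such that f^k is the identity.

21

The disjoint-cycle form of f has cycle lengths 7, 3, 1, 1.
The order of f is the least common multiple of its cycle lengths: lcm(7, 3) = 21.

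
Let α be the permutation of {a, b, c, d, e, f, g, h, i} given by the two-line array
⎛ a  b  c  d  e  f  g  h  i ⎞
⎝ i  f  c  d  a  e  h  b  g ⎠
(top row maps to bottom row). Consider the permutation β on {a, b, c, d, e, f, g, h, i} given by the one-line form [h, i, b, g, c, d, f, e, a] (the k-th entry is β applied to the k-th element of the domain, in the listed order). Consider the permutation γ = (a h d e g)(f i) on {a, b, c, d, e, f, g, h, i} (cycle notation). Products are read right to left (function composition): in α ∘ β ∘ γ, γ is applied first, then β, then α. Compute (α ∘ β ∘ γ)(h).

h

(α ∘ β ∘ γ)(h) = α(β(γ(h))). γ(h) = d, then β(d) = g, then α(g) = h, so the result is h.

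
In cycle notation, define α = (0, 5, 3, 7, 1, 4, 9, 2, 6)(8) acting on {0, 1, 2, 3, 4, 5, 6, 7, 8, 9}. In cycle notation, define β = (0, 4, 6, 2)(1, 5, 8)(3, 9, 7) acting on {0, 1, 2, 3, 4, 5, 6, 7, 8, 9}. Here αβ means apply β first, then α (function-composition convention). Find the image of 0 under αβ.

9

First apply β: β(0) = 4, then α(4) = 9. Thus (αβ)(0) = 9.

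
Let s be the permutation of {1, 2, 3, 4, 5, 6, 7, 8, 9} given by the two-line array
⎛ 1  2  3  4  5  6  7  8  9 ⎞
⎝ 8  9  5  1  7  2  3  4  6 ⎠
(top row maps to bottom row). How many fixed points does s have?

0

No element satisfies s(x) = x, so there are 0 fixed points.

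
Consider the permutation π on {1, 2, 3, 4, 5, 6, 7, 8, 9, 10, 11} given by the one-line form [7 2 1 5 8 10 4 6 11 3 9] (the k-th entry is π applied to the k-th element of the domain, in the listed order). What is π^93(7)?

Tracing 7 → 4 → … returns to 7 after 8 steps, so 7 lies in an 8-cycle (1 7 4 5 8 6 10 3).
Since the cycle has length 8, π^93 acts on it the same as π^5 (93 mod 8 = 5).
Advancing 5 steps from 7: 7 → 4 → 5 → 8 → 6 → 10.

10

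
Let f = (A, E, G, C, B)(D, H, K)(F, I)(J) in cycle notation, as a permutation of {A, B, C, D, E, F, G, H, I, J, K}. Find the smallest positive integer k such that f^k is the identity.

The cycle type of f is (5, 3, 2, 1).
The order of f is the least common multiple of its cycle lengths: lcm(5, 3, 2) = 30.

30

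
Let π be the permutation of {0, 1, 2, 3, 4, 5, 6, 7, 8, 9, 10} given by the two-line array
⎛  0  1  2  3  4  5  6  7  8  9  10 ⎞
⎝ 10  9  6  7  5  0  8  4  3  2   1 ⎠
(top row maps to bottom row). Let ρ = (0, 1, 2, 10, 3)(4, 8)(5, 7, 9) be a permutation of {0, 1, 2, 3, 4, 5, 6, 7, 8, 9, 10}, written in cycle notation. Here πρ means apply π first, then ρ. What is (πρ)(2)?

(πρ)(2) = ρ(π(2)). π(2) = 6, then ρ(6) = 6. So (πρ)(2) = 6.

6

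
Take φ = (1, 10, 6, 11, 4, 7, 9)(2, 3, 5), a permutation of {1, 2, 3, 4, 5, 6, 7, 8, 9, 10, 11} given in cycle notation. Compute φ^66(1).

1 lies in the 7-cycle (1, 10, 6, 11, 4, 7, 9).
Powers repeat with period 7 on this cycle, and 66 mod 7 = 3, so φ^66(1) = φ^3(1).
Stepping 3 places around the cycle: 1 → 10 → 6 → 11.

11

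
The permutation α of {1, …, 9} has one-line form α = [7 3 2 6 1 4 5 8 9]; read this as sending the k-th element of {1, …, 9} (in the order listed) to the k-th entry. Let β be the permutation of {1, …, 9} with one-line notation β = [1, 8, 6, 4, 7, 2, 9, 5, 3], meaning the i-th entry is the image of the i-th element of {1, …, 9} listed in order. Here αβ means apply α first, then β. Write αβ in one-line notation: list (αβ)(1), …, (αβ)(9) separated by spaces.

For each element, apply α then β: 1 → 7 → 9; 2 → 3 → 6; 3 → 2 → 8; 4 → 6 → 2; 5 → 1 → 1; 6 → 4 → 4; 7 → 5 → 7; 8 → 8 → 5; 9 → 9 → 3.
Collecting the images, αβ = [9 6 8 2 1 4 7 5 3].

9 6 8 2 1 4 7 5 3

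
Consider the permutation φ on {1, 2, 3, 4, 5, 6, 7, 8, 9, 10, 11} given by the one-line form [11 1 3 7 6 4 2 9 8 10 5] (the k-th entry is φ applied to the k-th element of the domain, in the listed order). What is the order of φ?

14

Writing φ as disjoint cycles, the cycle lengths are 7, 2, 1, 1.
The order of φ is the least common multiple of its cycle lengths: lcm(7, 2) = 14.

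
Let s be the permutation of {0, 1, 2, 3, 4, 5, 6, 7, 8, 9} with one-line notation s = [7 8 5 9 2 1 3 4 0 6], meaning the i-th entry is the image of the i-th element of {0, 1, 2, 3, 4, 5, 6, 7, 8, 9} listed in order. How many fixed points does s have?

0

No element satisfies s(x) = x, so there are 0 fixed points.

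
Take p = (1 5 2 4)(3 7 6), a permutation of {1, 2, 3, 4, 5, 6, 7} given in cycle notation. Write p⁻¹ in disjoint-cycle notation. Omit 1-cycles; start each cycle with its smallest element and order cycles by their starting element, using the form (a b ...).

(1 4 2 5)(3 6 7)

The inverse reverses each cycle.
After reversing and putting each cycle's least element first, p⁻¹ = (1 4 2 5)(3 6 7).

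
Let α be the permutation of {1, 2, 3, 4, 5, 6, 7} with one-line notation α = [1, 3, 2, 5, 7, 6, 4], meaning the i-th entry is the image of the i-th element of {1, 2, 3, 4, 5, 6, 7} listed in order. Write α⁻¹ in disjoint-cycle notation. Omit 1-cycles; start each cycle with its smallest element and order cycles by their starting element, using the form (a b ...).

(2 3)(4 7 5)

The cycle decomposition of α is (2 3)(4 5 7).
Reversing each cycle (and rotating so the smallest element leads) gives α⁻¹ = (2 3)(4 7 5).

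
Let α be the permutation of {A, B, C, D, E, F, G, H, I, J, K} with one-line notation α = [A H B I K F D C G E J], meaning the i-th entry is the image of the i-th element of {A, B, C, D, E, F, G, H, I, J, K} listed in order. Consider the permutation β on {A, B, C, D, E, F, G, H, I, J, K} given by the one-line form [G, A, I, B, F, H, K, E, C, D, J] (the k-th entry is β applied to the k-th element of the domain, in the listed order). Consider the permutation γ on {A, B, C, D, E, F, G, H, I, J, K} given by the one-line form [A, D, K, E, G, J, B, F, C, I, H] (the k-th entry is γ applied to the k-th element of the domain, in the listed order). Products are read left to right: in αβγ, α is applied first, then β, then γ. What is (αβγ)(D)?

Chase D: α(D) = I; β(I) = C; γ(C) = K. Hence (αβγ)(D) = K.

K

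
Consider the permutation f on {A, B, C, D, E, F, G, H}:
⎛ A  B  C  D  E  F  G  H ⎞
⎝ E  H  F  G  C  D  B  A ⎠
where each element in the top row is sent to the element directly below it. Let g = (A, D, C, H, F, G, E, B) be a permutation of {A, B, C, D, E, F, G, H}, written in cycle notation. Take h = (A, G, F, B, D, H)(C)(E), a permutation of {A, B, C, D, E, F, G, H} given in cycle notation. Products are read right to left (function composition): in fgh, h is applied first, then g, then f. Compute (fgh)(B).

Apply the permutations in order: h(B) = D, then g(D) = C, then f(C) = F. So (fgh)(B) = F.

F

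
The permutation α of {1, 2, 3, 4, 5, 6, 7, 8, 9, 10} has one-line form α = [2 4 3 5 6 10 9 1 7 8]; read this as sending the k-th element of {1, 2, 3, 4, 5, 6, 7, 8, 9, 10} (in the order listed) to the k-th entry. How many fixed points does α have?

1

The fixed points (elements with α(x) = x) are {3}, so there is 1.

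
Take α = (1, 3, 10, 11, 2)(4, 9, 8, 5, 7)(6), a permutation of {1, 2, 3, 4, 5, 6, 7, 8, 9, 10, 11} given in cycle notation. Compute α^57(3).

11

3 lies in the 5-cycle (1, 3, 10, 11, 2).
Since the cycle has length 5, α^57 acts on it the same as α^2 (57 mod 5 = 2).
Advancing 2 steps from 3: 3 → 10 → 11.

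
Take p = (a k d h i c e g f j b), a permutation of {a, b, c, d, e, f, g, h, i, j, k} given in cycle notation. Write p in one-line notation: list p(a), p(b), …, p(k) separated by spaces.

Image by image: a↦k, b↦a, c↦e, d↦h, e↦g, f↦j, g↦f, h↦i, i↦c, j↦b, k↦d.
So the one-line form is k a e h g j f i c b d.

k a e h g j f i c b d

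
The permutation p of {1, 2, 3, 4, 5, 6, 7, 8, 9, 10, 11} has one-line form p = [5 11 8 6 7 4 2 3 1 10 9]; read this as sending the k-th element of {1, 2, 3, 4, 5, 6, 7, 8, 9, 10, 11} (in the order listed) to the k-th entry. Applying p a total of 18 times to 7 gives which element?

7

Tracing 7 → 2 → … returns to 7 after 6 steps, so 7 lies in a 6-cycle (1 5 7 2 11 9).
Since the cycle has length 6, p^18 acts on it the same as p^0 (18 mod 6 = 0).
So p^18(7) = 7.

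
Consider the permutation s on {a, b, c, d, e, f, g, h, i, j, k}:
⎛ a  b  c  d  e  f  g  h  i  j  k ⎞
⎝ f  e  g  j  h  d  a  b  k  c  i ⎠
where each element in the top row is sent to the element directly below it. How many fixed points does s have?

0

No element satisfies s(x) = x, so there are 0 fixed points.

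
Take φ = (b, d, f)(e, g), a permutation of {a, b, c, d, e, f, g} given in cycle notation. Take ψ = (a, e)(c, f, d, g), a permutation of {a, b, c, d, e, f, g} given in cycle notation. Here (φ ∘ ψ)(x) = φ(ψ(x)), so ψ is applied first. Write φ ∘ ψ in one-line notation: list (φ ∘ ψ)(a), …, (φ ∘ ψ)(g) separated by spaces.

g d b e a f c

(φ ∘ ψ)(x) = φ(ψ(x)). Computing each image: φ(ψ(a)) = φ(e) = g, φ(ψ(b)) = φ(b) = d, φ(ψ(c)) = φ(f) = b, φ(ψ(d)) = φ(g) = e, φ(ψ(e)) = φ(a) = a, φ(ψ(f)) = φ(d) = f, φ(ψ(g)) = φ(c) = c.
Hence φ ∘ ψ = [g d b e a f c].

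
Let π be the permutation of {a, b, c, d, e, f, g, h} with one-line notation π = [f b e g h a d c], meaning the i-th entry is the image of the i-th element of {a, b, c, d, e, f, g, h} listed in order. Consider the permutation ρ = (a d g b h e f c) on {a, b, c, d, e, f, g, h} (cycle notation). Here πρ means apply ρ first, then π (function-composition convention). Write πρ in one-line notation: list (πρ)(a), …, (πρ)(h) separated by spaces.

For each element, apply ρ then π: a → d → g; b → h → c; c → a → f; d → g → d; e → f → a; f → c → e; g → b → b; h → e → h.
So πρ in one-line form is g c f d a e b h.

g c f d a e b h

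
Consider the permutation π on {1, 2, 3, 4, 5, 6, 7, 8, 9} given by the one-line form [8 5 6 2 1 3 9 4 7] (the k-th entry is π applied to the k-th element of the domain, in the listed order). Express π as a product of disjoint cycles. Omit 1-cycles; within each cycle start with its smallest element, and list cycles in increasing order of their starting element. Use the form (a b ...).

Start at 1 and follow images: 1 → 8 → 4 → 2 → 5 → 1, giving the cycle (1 8 4 2 5).
Repeating from the next unused element and collecting all non-trivial cycles gives (1 8 4 2 5)(3 6)(7 9).

(1 8 4 2 5)(3 6)(7 9)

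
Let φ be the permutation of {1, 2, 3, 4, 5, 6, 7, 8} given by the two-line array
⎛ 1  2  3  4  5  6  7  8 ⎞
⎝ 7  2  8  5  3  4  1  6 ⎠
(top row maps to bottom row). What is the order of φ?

10

The disjoint-cycle form of φ has cycle lengths 5, 2, 1.
Since disjoint cycles commute, ord(φ) = lcm(5, 2) = 10.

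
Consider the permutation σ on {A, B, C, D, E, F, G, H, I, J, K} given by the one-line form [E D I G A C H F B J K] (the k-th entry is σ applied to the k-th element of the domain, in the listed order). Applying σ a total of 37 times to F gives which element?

I

Tracing F → C → … returns to F after 7 steps, so F lies in a 7-cycle (B D G H F C I).
Since the cycle has length 7, σ^37 acts on it the same as σ^2 (37 mod 7 = 2).
Advancing 2 steps from F: F → C → I.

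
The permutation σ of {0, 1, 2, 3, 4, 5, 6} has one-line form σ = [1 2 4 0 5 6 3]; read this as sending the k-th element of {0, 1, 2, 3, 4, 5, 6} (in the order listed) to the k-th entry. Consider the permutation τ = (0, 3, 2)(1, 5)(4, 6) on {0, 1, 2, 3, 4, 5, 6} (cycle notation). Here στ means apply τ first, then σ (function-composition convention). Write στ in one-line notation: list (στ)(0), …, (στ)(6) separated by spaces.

0 6 1 4 3 2 5

(στ)(x) = σ(τ(x)). Computing each image: σ(τ(0)) = σ(3) = 0, σ(τ(1)) = σ(5) = 6, σ(τ(2)) = σ(0) = 1, σ(τ(3)) = σ(2) = 4, σ(τ(4)) = σ(6) = 3, σ(τ(5)) = σ(1) = 2, σ(τ(6)) = σ(4) = 5.
Hence στ = [0 6 1 4 3 2 5].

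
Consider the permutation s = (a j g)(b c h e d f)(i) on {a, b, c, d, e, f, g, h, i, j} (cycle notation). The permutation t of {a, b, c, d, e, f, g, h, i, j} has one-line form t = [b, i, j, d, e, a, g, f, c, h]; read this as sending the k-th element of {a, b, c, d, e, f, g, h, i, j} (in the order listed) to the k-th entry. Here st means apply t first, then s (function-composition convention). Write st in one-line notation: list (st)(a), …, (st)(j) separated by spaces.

c i g f d j a b h e

(st)(x) = s(t(x)). Computing each image: s(t(a)) = s(b) = c, s(t(b)) = s(i) = i, s(t(c)) = s(j) = g, s(t(d)) = s(d) = f, s(t(e)) = s(e) = d, s(t(f)) = s(a) = j, s(t(g)) = s(g) = a, s(t(h)) = s(f) = b, s(t(i)) = s(c) = h, s(t(j)) = s(h) = e.
Hence st = [c i g f d j a b h e].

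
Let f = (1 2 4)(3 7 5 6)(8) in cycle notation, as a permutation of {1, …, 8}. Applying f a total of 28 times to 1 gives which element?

2

1 lies in the 3-cycle (1 2 4).
On a 3-cycle, f^3 is the identity, so f^28 = f^1 there (28 ≡ 1 mod 3).
Advancing 1 step from 1: 1 → 2.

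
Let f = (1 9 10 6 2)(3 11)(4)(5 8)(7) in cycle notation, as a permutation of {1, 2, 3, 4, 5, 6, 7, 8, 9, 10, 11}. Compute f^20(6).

6 lies in the 5-cycle (1 9 10 6 2).
On a 5-cycle, f^5 is the identity, so f^20 = f^0 there (20 ≡ 0 mod 5).
So f^20(6) = 6.

6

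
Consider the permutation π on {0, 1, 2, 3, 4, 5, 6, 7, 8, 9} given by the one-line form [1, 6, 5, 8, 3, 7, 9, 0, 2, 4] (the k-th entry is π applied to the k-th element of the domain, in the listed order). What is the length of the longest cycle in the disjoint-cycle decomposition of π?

Decomposing into disjoint cycles gives (0 1 6 9 4 3 8 2 5 7); the longest has length 10.

10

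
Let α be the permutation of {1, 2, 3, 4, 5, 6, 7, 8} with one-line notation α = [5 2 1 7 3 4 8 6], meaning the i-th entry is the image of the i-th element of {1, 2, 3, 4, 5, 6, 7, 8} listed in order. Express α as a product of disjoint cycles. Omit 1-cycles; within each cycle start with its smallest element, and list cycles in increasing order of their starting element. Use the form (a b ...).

(1 5 3)(4 7 8 6)

Iterating α from 1 gives 1 → 5 → 3 → 1; that is the 3-cycle (1 5 3).
Repeating from the next unused element and collecting all non-trivial cycles gives (1 5 3)(4 7 8 6).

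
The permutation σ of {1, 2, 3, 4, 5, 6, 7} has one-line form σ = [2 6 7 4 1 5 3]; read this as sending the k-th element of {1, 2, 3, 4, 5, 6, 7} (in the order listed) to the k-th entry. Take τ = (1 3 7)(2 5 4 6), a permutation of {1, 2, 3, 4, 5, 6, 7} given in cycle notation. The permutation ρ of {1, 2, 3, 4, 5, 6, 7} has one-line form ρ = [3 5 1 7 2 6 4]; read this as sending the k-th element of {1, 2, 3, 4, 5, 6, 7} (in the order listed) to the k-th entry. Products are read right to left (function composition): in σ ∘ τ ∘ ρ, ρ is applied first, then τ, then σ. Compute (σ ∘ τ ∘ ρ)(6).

6

(σ ∘ τ ∘ ρ)(6) = σ(τ(ρ(6))). ρ(6) = 6, then τ(6) = 2, then σ(2) = 6, so the result is 6.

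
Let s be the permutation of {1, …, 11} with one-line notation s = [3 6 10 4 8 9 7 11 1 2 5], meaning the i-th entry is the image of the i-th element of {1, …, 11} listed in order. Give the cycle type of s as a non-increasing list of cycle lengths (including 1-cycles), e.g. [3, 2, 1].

[6, 3, 1, 1]

The disjoint cycles are (1, 3, 10, 2, 6, 9)(4)(5, 8, 11)(7), with lengths 6, 3, 1, 1 in non-increasing order.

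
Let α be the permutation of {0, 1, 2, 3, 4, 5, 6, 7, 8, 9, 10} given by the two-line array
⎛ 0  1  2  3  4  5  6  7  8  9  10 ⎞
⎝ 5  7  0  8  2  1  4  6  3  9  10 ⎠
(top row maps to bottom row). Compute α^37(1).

6

Tracing 1 → 7 → … returns to 1 after 7 steps, so 1 lies in a 7-cycle (0 5 1 7 6 4 2).
Since the cycle has length 7, α^37 acts on it the same as α^2 (37 mod 7 = 2).
Advancing 2 steps from 1: 1 → 7 → 6.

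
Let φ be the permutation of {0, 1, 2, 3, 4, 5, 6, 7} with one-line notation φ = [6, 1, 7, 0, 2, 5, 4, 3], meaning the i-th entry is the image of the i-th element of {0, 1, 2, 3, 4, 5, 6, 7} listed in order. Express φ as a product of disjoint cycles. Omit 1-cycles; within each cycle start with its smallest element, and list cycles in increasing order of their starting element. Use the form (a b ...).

Iterating φ from 0 gives 0 → 6 → 4 → 2 → 7 → 3 → 0; that is the 6-cycle (0 6 4 2 7 3).
Repeating from the next unused element and collecting all non-trivial cycles gives (0 6 4 2 7 3).

(0 6 4 2 7 3)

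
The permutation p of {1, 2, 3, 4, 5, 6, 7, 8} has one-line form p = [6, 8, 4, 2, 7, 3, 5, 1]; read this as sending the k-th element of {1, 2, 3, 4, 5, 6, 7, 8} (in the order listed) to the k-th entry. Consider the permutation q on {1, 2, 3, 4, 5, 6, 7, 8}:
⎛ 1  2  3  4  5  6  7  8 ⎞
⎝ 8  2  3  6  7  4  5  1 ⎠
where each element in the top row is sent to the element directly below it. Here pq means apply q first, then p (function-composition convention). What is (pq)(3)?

First apply q: q(3) = 3, then p(3) = 4. Thus (pq)(3) = 4.

4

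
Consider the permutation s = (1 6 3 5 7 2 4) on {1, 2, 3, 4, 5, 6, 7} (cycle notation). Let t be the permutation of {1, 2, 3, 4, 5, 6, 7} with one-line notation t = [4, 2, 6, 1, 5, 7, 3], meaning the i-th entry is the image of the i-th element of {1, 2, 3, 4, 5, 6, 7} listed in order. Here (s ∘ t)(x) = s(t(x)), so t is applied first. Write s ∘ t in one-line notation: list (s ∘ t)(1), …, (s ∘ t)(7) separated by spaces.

1 4 3 6 7 2 5

(s ∘ t)(x) = s(t(x)). Computing each image: s(t(1)) = s(4) = 1, s(t(2)) = s(2) = 4, s(t(3)) = s(6) = 3, s(t(4)) = s(1) = 6, s(t(5)) = s(5) = 7, s(t(6)) = s(7) = 2, s(t(7)) = s(3) = 5.
Hence s ∘ t = [1 4 3 6 7 2 5].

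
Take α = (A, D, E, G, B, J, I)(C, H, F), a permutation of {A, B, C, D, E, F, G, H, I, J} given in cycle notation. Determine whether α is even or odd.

The cycle lengths are 7, 3.
A cycle is odd iff its length is even; α has 0 even-length cycles, so sgn(α) = (−1)^0 and α is even.

even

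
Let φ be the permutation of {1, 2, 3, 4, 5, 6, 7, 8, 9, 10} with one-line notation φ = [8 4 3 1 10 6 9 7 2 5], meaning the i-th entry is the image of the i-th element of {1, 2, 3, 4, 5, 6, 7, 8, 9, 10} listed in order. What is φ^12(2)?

Tracing 2 → 4 → … returns to 2 after 6 steps, so 2 lies in a 6-cycle (1 8 7 9 2 4).
Since the cycle has length 6, φ^12 acts on it the same as φ^0 (12 mod 6 = 0).
So φ^12(2) = 2.

2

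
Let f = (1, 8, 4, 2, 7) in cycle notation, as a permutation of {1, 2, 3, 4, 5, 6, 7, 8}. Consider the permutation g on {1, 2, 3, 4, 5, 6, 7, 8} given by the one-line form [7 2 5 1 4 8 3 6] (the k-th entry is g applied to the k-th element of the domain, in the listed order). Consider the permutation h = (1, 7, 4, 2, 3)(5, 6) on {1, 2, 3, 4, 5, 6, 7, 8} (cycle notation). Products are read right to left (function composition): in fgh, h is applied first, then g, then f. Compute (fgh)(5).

4

Chase 5: h(5) = 6; g(6) = 8; f(8) = 4. Hence (fgh)(5) = 4.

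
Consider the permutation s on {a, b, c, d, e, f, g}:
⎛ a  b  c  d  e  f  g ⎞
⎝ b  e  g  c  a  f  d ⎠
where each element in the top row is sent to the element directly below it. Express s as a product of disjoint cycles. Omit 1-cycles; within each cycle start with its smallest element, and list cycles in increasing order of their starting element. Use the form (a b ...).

(a b e)(c g d)

Iterating s from a gives a → b → e → a; that is the 3-cycle (a b e).
Repeating from the next unused element and collecting all non-trivial cycles gives (a b e)(c g d).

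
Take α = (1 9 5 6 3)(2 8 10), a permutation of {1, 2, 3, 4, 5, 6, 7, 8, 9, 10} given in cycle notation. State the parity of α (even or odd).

The cycle lengths are 5, 3, 1, 1.
A cycle is odd iff its length is even; α has 0 even-length cycles, so sgn(α) = (−1)^0 and α is even.

even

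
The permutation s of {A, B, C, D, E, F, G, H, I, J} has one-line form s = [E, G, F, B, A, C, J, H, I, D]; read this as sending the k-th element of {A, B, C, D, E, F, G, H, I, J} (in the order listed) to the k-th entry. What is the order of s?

4

Decomposing into disjoint cycles gives cycle lengths 4, 2, 2, 1, 1.
Since disjoint cycles commute, ord(s) = lcm(4, 2, 2) = 4.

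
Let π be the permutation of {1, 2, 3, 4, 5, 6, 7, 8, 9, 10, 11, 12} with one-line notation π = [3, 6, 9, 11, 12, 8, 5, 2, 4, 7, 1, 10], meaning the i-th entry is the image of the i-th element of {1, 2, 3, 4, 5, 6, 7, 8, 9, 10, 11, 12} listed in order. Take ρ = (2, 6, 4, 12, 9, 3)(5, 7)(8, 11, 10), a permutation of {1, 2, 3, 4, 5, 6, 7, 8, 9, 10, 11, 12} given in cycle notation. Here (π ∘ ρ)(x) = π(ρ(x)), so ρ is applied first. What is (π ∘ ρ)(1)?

3

First apply ρ: ρ(1) = 1, then π(1) = 3. Thus (π ∘ ρ)(1) = 3.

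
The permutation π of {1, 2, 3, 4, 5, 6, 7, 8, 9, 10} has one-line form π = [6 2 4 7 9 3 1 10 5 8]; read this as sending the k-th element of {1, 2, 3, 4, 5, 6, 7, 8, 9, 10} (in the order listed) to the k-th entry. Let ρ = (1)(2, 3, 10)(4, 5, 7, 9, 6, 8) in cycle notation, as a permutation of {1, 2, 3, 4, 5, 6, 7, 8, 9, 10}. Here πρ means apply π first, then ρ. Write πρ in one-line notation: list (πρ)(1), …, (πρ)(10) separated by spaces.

8 3 5 9 6 10 1 2 7 4

Chase each element through π then ρ: 1 → 6 → 8; 2 → 2 → 3; 3 → 4 → 5; 4 → 7 → 9; 5 → 9 → 6; 6 → 3 → 10; 7 → 1 → 1; 8 → 10 → 2; 9 → 5 → 7; 10 → 8 → 4.
Collecting the images, πρ = [8 3 5 9 6 10 1 2 7 4].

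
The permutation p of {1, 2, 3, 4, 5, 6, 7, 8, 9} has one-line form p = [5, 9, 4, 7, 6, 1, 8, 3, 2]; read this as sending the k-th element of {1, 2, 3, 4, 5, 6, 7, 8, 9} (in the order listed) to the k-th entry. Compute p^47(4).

Tracing 4 → 7 → … returns to 4 after 4 steps, so 4 lies in a 4-cycle (3, 4, 7, 8).
Powers repeat with period 4 on this cycle, and 47 mod 4 = 3, so p^47(4) = p^3(4).
Advancing 3 steps from 4: 4 → 7 → 8 → 3.

3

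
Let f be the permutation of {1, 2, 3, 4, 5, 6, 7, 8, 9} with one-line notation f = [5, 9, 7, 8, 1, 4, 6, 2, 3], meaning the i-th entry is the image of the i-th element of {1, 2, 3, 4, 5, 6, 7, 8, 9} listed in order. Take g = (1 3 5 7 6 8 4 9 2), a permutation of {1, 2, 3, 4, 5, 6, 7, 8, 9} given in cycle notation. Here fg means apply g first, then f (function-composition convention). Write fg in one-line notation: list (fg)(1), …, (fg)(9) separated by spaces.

Chase each element through g then f: 1 → 3 → 7; 2 → 1 → 5; 3 → 5 → 1; 4 → 9 → 3; 5 → 7 → 6; 6 → 8 → 2; 7 → 6 → 4; 8 → 4 → 8; 9 → 2 → 9.
So fg in one-line form is 7 5 1 3 6 2 4 8 9.

7 5 1 3 6 2 4 8 9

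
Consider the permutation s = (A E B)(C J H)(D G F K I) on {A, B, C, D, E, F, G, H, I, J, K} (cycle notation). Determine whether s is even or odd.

even

The cycle lengths are 5, 3, 3.
A cycle is odd iff its length is even; s has 0 even-length cycles, so sgn(s) = (−1)^0 and s is even.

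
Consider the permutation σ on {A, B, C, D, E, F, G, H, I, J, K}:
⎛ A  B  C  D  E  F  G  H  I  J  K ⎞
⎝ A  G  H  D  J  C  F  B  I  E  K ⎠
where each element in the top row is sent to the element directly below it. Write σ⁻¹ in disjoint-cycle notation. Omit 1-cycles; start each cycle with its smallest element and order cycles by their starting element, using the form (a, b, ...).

(B, H, C, F, G)(E, J)

The cycle decomposition of σ is (B, G, F, C, H)(E, J).
The inverse reverses every cycle; in canonical form, σ⁻¹ = (B, H, C, F, G)(E, J).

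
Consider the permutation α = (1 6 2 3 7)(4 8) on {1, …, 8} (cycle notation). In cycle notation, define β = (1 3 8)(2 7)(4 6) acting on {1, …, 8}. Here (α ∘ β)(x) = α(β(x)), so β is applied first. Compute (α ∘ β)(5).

5

β(5) = 5, then α(5) = 5; composing gives (α ∘ β)(5) = 5.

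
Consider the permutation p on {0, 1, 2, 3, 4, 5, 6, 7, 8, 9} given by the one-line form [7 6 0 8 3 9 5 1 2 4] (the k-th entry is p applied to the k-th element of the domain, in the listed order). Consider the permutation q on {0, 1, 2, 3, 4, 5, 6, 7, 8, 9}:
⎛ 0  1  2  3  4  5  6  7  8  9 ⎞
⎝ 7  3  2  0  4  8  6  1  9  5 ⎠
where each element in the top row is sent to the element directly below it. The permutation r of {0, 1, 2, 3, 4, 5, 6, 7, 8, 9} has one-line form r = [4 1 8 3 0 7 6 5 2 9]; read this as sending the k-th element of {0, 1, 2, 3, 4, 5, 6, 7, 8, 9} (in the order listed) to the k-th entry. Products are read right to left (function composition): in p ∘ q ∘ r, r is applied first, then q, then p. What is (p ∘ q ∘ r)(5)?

Chase 5: r(5) = 7; q(7) = 1; p(1) = 6. Hence (p ∘ q ∘ r)(5) = 6.

6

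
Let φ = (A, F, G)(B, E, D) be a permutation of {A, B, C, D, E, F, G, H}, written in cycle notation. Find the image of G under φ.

In the cycle (A, F, G), G is followed by A, so φ(G) = A.

A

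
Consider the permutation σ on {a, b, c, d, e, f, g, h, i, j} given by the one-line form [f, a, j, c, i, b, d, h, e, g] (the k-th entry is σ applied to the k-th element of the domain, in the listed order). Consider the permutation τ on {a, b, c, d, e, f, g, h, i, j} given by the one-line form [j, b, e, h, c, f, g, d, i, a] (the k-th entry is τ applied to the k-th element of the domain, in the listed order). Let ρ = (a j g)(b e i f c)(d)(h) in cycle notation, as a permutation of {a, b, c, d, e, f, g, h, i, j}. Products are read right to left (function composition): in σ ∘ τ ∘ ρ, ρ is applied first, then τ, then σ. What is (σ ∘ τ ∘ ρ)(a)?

f

Apply the permutations in order: ρ(a) = j, then τ(j) = a, then σ(a) = f. So (σ ∘ τ ∘ ρ)(a) = f.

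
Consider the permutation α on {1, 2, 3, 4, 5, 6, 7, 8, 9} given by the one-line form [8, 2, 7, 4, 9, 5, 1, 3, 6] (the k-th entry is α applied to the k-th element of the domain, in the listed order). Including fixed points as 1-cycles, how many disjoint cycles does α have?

4

The cycle decomposition is (1 8 3 7)(2)(4)(5 9 6), which has 4 cycles (counting 1-cycles).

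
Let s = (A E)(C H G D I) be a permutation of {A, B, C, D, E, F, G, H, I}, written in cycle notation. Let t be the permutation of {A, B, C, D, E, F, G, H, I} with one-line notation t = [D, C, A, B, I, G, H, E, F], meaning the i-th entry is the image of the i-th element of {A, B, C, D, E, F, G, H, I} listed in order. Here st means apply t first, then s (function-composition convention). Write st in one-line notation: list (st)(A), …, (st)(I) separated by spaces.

For each element, apply t then s: A → D → I; B → C → H; C → A → E; D → B → B; E → I → C; F → G → D; G → H → G; H → E → A; I → F → F.
So st in one-line form is I H E B C D G A F.

I H E B C D G A F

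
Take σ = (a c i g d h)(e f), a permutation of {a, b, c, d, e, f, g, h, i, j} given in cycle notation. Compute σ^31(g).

d

g lies in the 6-cycle (a c i g d h).
Since the cycle has length 6, σ^31 acts on it the same as σ^1 (31 mod 6 = 1).
Stepping 1 place around the cycle: g → d.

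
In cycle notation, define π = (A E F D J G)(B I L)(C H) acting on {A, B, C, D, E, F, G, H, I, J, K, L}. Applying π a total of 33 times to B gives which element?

B

B lies in the 3-cycle (B I L).
On a 3-cycle, π^3 is the identity, so π^33 = π^0 there (33 ≡ 0 mod 3).
So π^33(B) = B.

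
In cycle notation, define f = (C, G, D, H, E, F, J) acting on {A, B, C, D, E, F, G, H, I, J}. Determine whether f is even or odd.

The cycle lengths are 7, 1, 1, 1.
A cycle of length ℓ contributes ℓ−1 transpositions, so f is a product of 6 transpositions — even.

even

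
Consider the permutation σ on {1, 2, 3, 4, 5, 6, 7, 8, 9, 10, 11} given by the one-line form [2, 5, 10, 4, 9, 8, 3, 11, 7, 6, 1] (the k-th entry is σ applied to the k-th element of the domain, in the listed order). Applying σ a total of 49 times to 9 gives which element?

5

Tracing 9 → 7 → … returns to 9 after 10 steps, so 9 lies in a 10-cycle (1, 2, 5, 9, 7, 3, 10, 6, 8, 11).
Since the cycle has length 10, σ^49 acts on it the same as σ^9 (49 mod 10 = 9).
Stepping 9 places around the cycle: 9 → 7 → 3 → 10 → 6 → 8 → 11 → 1 → 2 → 5.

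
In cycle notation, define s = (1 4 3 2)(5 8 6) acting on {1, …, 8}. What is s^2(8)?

8 lies in the 3-cycle (5 8 6).
Advancing 2 steps from 8: 8 → 6 → 5.

5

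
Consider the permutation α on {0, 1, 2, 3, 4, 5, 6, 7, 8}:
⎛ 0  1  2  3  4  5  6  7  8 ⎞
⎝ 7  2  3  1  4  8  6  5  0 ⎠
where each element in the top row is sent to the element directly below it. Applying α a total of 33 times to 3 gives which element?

Tracing 3 → 1 → … returns to 3 after 3 steps, so 3 lies in a 3-cycle (1 2 3).
Since the cycle has length 3, α^33 acts on it the same as α^0 (33 mod 3 = 0).
So α^33(3) = 3.

3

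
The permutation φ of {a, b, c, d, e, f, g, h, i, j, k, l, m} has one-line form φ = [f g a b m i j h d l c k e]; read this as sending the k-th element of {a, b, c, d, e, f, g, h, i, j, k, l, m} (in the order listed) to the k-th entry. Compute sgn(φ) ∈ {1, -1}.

1

In disjoint-cycle form the cycle lengths are 10, 2, 1.
A cycle of length ℓ contributes ℓ−1 transpositions, so φ is a product of 9 + 1 = 10 transpositions — even.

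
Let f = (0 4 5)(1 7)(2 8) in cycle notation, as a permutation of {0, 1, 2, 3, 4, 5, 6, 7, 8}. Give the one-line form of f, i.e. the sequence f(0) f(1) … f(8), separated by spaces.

Each element maps to the next entry in its cycle (wrapping to the front): 0↦4, 1↦7, 2↦8, 3↦3, 4↦5, 5↦0, 6↦6, 7↦1, 8↦2.
So the one-line form is 4 7 8 3 5 0 6 1 2.

4 7 8 3 5 0 6 1 2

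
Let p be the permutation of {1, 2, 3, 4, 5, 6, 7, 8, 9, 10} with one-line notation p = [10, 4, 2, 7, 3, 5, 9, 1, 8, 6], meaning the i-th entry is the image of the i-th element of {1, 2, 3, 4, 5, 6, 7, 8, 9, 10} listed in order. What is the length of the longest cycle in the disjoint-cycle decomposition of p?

Decomposing into disjoint cycles gives (1, 10, 6, 5, 3, 2, 4, 7, 9, 8); the longest has length 10.

10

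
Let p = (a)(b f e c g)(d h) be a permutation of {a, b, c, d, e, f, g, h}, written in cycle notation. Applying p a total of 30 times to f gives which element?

f

f lies in the 5-cycle (b f e c g).
Powers repeat with period 5 on this cycle, and 30 mod 5 = 0, so p^30(f) = p^0(f).
So p^30(f) = f.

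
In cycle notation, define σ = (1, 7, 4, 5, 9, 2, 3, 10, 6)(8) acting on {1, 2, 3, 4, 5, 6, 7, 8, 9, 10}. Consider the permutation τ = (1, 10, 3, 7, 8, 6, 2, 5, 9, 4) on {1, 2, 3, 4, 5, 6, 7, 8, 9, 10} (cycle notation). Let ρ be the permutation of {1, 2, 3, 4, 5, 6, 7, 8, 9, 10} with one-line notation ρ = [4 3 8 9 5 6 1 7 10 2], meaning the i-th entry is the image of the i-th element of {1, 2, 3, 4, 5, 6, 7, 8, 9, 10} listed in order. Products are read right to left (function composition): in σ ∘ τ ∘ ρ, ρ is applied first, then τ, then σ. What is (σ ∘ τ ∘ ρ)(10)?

9

Chase 10: ρ(10) = 2; τ(2) = 5; σ(5) = 9. Hence (σ ∘ τ ∘ ρ)(10) = 9.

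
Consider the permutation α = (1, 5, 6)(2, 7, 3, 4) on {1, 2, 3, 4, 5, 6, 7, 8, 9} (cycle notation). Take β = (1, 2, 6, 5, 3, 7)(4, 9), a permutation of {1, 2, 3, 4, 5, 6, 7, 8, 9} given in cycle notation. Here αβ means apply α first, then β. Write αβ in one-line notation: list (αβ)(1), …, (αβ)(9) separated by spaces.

(αβ)(x) = β(α(x)). Computing each image: β(α(1)) = β(5) = 3, β(α(2)) = β(7) = 1, β(α(3)) = β(4) = 9, β(α(4)) = β(2) = 6, β(α(5)) = β(6) = 5, β(α(6)) = β(1) = 2, β(α(7)) = β(3) = 7, β(α(8)) = β(8) = 8, β(α(9)) = β(9) = 4.
Hence αβ = [3 1 9 6 5 2 7 8 4].

3 1 9 6 5 2 7 8 4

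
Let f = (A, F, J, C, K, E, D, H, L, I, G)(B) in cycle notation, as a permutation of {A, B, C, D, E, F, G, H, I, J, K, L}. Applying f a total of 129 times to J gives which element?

G

J lies in the 11-cycle (A, F, J, C, K, E, D, H, L, I, G).
On an 11-cycle, f^11 is the identity, so f^129 = f^8 there (129 ≡ 8 mod 11).
Advancing 8 steps from J: J → C → K → E → D → H → L → I → G.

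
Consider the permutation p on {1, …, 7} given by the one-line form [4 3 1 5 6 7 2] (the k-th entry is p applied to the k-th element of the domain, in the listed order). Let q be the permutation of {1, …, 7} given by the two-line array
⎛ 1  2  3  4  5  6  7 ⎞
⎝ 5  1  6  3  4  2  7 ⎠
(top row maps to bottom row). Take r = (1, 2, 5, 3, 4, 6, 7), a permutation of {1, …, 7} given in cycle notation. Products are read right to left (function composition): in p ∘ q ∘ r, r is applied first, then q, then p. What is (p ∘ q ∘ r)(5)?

7

Apply the permutations in order: r(5) = 3, then q(3) = 6, then p(6) = 7. So (p ∘ q ∘ r)(5) = 7.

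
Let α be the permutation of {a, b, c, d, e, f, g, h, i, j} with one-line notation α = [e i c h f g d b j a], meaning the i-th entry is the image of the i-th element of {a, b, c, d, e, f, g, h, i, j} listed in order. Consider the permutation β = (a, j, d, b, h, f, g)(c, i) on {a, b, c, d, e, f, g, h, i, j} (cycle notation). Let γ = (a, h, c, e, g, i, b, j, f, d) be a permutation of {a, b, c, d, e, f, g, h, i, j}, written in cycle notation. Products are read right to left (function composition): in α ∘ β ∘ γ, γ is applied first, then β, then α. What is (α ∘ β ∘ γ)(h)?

Apply the permutations in order: γ(h) = c, then β(c) = i, then α(i) = j. So (α ∘ β ∘ γ)(h) = j.

j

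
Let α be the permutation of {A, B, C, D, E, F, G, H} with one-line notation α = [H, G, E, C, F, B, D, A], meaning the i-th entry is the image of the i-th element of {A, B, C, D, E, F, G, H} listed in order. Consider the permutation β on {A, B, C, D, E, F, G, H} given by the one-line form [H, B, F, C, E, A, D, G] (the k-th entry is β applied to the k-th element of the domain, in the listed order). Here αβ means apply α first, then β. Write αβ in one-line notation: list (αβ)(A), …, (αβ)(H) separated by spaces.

G D E F A B C H

(αβ)(x) = β(α(x)). Computing each image: β(α(A)) = β(H) = G, β(α(B)) = β(G) = D, β(α(C)) = β(E) = E, β(α(D)) = β(C) = F, β(α(E)) = β(F) = A, β(α(F)) = β(B) = B, β(α(G)) = β(D) = C, β(α(H)) = β(A) = H.
Hence αβ = [G D E F A B C H].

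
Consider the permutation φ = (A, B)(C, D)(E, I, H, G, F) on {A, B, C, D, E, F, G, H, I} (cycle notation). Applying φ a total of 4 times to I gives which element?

I lies in the 5-cycle (E, I, H, G, F).
Stepping 4 places around the cycle: I → H → G → F → E.

E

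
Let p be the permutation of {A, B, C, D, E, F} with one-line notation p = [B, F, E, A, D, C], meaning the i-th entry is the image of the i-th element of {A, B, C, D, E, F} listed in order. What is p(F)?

F is element number 6 of the domain, and entry number 6 of the one-line form is C, so p(F) = C.

C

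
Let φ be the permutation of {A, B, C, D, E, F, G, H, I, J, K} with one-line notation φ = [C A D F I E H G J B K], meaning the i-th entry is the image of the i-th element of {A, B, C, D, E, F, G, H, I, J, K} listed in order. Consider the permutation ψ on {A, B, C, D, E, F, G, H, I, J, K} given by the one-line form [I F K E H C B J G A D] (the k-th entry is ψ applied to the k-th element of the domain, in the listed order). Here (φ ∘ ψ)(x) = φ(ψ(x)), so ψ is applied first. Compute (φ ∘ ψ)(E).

First apply ψ: ψ(E) = H, then φ(H) = G. Thus (φ ∘ ψ)(E) = G.

G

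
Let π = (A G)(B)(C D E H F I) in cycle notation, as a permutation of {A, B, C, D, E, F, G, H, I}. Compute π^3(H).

H lies in the 6-cycle (C D E H F I).
Stepping 3 places around the cycle: H → F → I → C.

C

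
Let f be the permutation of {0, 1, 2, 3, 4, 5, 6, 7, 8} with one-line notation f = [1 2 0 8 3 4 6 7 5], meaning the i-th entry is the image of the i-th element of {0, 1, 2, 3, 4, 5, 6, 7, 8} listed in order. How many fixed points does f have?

2

The fixed points (elements with f(x) = x) are {6, 7}, so there are 2.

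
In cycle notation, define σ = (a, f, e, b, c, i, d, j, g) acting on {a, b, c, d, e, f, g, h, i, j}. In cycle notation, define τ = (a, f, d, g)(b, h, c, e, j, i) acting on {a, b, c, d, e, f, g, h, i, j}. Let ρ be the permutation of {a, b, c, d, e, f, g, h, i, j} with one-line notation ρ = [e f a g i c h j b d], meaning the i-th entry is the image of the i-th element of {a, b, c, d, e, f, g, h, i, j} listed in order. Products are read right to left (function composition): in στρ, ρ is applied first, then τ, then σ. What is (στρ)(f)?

b

Apply the permutations in order: ρ(f) = c, then τ(c) = e, then σ(e) = b. So (στρ)(f) = b.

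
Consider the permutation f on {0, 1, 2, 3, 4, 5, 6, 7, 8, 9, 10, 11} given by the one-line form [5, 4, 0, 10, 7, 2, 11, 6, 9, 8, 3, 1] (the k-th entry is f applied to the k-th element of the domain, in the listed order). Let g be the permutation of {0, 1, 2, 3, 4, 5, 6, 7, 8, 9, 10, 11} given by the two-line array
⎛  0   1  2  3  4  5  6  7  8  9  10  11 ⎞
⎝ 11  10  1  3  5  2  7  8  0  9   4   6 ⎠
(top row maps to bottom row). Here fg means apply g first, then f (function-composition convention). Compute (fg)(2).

4

g(2) = 1, then f(1) = 4; composing gives (fg)(2) = 4.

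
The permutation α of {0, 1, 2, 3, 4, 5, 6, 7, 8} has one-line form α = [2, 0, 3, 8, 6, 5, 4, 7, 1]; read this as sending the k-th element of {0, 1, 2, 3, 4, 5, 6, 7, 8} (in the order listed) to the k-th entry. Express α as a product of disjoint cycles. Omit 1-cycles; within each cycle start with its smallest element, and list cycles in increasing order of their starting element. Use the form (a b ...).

(0 2 3 8 1)(4 6)

Iterating α from 0 gives 0 → 2 → 3 → 8 → 1 → 0; that is the 5-cycle (0 2 3 8 1).
Continuing from each remaining unvisited element yields (0 2 3 8 1)(4 6).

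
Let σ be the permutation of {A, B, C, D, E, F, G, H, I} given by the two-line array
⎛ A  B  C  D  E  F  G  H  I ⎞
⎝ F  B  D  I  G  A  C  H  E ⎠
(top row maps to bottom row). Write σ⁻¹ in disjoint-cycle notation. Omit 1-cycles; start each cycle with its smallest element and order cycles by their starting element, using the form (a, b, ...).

(A, F)(C, G, E, I, D)

The cycle decomposition of σ is (A, F)(C, D, I, E, G).
The inverse reverses every cycle; in canonical form, σ⁻¹ = (A, F)(C, G, E, I, D).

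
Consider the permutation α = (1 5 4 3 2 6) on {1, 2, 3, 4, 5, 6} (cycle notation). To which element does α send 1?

5

Within (1 5 4 3 2 6), 1 ↦ 5.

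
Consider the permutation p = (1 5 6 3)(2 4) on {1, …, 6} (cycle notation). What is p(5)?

6

In the cycle (1 5 6 3), 5 is followed by 6, so p(5) = 6.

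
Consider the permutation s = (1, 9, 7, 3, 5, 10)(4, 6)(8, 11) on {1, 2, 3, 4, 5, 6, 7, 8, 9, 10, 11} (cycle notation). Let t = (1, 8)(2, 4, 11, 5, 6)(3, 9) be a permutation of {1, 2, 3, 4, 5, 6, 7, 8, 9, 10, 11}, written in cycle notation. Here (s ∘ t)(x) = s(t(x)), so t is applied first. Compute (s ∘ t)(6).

(s ∘ t)(6) = s(t(6)). t(6) = 2, then s(2) = 2. So (s ∘ t)(6) = 2.

2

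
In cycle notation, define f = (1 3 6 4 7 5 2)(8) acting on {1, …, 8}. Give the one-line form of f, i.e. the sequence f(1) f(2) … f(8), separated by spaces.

Each element maps to the next entry in its cycle (wrapping to the front): 1↦3, 2↦1, 3↦6, 4↦7, 5↦2, 6↦4, 7↦5, 8↦8.
Listing these in domain order gives 3 1 6 7 2 4 5 8.

3 1 6 7 2 4 5 8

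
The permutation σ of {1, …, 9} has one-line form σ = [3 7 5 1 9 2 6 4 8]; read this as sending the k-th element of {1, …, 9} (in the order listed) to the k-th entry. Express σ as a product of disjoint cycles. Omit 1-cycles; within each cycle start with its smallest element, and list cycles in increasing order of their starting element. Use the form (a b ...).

Start at 1 and follow images: 1 → 3 → 5 → 9 → 8 → 4 → 1, giving the cycle (1 3 5 9 8 4).
Repeating from the next unused element and collecting all non-trivial cycles gives (1 3 5 9 8 4)(2 7 6).

(1 3 5 9 8 4)(2 7 6)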